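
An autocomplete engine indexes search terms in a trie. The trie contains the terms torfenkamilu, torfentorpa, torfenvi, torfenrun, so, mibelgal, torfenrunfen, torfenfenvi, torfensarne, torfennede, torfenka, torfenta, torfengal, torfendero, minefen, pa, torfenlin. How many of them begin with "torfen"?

Walk to "torfen"; the words in its subtree are exactly those with that prefix.
Matches: "torfendero", "torfenfenvi", "torfengal", "torfenka", "torfenkamilu", "torfenlin", "torfennede", "torfenrun", "torfenrunfen", "torfensarne", "torfenta", "torfentorpa", "torfenvi"
Count: 13

13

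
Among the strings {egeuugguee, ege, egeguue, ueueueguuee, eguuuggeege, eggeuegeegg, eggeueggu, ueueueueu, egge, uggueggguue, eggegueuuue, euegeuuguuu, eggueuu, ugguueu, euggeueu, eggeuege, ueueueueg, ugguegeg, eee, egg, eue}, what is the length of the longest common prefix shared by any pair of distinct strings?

8

Equivalently: take the maximum, over all pairs, of their longest common prefix length.
"eggeuege" and "eggeuegeegg" agree on "eggeuege" (8 characters) before diverging; nothing deeper is shared.
Longest shared-prefix length: 8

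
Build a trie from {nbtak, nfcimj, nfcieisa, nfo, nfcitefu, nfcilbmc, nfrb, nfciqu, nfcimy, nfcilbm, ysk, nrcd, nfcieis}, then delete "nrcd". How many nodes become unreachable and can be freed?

3

Walk "nrcd" from the leaf back toward the root, removing each node that no remaining word uses.
The suffix "rcd" (3 nodes) is used only by "nrcd"; the node for "n" still has the child "b", so pruning stops there.
Nodes removed: 3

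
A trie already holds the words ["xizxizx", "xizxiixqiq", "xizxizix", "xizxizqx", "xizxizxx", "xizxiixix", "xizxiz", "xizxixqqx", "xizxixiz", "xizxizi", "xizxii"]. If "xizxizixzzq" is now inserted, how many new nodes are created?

The longest prefix of "xizxizixzzq" already in the trie is "xizxizix" (length 8).
Each of the 3 remaining characters creates one node.

3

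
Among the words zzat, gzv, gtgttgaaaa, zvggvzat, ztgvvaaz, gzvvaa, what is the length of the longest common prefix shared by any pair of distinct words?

Equivalently: take the maximum, over all pairs, of their longest common prefix length.
"gzv" and "gzvvaa" agree on "gzv" (3 characters) before diverging; nothing deeper is shared.
Longest shared-prefix length: 3

3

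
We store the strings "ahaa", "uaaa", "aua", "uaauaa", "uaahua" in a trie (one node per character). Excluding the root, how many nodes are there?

Trace insertions, counting only characters that open a new branch:
  "ahaa" → 4 new (a, h, a, a)
  "uaaa" → 4 new (u, a, a, a)
  "aua" → prefix "a" already present; 2 new (u, a)
  "uaauaa" → prefix "uaa" already present; 3 new (u, a, a)
  "uaahua" → prefix "uaa" already present; 3 new (h, u, a)
Total nodes = 4 + 4 + 2 + 3 + 3 = 16

16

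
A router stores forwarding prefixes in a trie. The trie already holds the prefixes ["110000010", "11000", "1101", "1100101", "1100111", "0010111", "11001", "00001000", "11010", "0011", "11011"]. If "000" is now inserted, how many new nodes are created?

"000" is already a full path in the trie; only an end-marker is added.
No new nodes are needed: 0.

0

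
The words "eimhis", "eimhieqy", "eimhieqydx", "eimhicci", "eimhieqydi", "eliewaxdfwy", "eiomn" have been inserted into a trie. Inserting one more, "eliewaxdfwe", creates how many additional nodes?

The longest prefix of "eliewaxdfwe" already in the trie is "eliewaxdfw" (length 10).
So 11 − 10 = 1 new nodes.

1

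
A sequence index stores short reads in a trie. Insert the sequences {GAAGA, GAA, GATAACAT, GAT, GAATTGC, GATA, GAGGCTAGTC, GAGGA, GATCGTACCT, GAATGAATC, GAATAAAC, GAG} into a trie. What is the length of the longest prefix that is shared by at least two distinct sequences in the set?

The deepest shared node is where two words last agree before diverging.
e.g. "GAATAAAC" and "GAATGAATC" share the prefix "GAAT" of length 4; no pair shares a longer one.
Longest shared-prefix length: 4

4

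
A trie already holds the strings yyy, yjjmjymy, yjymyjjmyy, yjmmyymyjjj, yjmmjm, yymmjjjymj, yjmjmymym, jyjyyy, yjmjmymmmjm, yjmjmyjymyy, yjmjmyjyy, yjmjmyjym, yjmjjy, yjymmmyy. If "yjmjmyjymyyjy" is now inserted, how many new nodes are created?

Walking "yjmjmyjymyyjy" from the root, the first 11 characters ("yjmjmyjymyy") follow existing edges; "j" is the first miss.
Each of the 2 remaining characters creates one node.

2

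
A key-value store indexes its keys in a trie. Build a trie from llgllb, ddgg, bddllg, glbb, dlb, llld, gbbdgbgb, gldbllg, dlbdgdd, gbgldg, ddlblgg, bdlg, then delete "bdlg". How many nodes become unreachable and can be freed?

After clearing the end-marker at "bdlg", prune upward until reaching a node still needed by another word.
The suffix "lg" (2 nodes) is used only by "bdlg"; the node for "bd" still has the child "d", so pruning stops there.
Nodes removed: 2

2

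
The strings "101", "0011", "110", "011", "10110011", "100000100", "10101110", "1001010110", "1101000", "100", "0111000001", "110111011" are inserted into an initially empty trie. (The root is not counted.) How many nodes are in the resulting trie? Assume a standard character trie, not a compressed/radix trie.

51

Trace insertions, counting only characters that open a new branch:
  "101" → 3 new (1, 0, 1)
  "0011" → 4 new (0, 0, 1, 1)
  "110" → prefix "1" already present; 2 new (1, 0)
  "011" → prefix "0" already present; 2 new (1, 1)
  "10110011" → prefix "101" already present; 5 new (1, 0, 0, 1, 1)
  "100000100" → prefix "10" already present; 7 new (0, 0, 0, 0, 1, 0, 0)
  "10101110" → prefix "101" already present; 5 new (0, 1, 1, 1, 0)
  "1001010110" → prefix "100" already present; 7 new (1, 0, 1, 0, 1, 1, 0)
  "1101000" → prefix "110" already present; 4 new (1, 0, 0, 0)
  "100" → prefix "100" already present; 0 new (none)
  "0111000001" → prefix "011" already present; 7 new (1, 0, 0, 0, 0, 0, 1)
  "110111011" → prefix "1101" already present; 5 new (1, 1, 0, 1, 1)
Total nodes = 3 + 4 + 2 + 2 + 5 + 7 + 5 + 7 + 4 + 0 + 7 + 5 = 51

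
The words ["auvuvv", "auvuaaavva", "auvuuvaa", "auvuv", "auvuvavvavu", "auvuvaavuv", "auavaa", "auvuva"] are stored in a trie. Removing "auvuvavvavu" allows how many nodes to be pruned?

5

Walk "auvuvavvavu" from the leaf back toward the root, removing each node that no remaining word uses.
The suffix "vvavu" (5 nodes) is used only by "auvuvavvavu"; the node for "auvuva" still has the child "a", so pruning stops there.
Nodes removed: 5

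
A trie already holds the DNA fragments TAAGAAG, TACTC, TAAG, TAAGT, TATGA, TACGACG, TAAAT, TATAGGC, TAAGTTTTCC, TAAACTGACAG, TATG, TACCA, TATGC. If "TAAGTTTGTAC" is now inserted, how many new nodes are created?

4

"TAAGTTT" is already a path in the trie; the remaining "GTAC" must be added.
New nodes needed: |"TAAGTTTGTAC"| − 7 = 11 − 7 = 4.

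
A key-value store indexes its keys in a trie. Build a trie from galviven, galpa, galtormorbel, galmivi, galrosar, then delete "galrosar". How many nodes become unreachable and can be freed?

5

Walk "galrosar" from the leaf back toward the root, removing each node that no remaining word uses.
The suffix "rosar" (5 nodes) is used only by "galrosar"; the node for "gal" still has the child "v", so pruning stops there.
Nodes removed: 5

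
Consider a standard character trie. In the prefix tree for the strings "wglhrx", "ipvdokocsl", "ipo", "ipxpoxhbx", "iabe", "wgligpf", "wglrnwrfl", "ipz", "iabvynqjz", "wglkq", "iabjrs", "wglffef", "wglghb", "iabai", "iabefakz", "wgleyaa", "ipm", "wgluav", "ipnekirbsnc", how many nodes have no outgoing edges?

A leaf is a node with no children — equivalently, the end of a word that is not a proper prefix of any other stored word.
Those words: "iabai", "iabefakz", "iabjrs", "iabvynqjz", "ipm", "ipnekirbsnc", "ipo", "ipvdokocsl", "ipxpoxhbx", "ipz", "wgleyaa", "wglffef", "wglghb", "wglhrx", "wgligpf", "wglkq", "wglrnwrfl", "wgluav"
Leaf count: 18

18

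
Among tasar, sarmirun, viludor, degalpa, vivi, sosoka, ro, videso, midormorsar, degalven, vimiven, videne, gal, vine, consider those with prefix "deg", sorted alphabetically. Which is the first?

degalpa

Words with prefix "deg", in lexicographic order: "degalpa", "degalven"
The 1st is degalpa.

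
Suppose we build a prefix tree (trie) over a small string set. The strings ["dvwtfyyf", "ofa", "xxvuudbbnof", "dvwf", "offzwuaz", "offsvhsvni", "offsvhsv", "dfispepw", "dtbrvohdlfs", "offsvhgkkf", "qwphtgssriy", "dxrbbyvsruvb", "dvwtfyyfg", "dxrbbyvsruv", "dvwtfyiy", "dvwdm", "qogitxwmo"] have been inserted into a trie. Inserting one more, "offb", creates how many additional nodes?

Walking "offb" from the root, the first 3 characters ("off") follow existing edges; "b" is the first miss.
So 4 − 3 = 1 new nodes.

1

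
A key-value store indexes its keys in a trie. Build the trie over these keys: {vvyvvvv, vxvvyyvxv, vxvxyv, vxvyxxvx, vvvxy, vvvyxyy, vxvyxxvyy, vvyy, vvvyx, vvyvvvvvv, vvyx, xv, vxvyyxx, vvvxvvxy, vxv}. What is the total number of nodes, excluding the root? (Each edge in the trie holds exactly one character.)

Count nodes per top-level branch (shared prefixes stored once):
  'v'-branch (vvvxvvxy, vvvxy, vvvyx, vvvyxyy, vvyvvvv, vvyvvvvvv, vvyx, vvyy, vxv, vxvvyyvxv, vxvxyv, vxvyxxvx, vxvyxxvyy, vxvyyxx): 43 nodes
  'x'-branch (xv): 2 nodes
Sum: 45

45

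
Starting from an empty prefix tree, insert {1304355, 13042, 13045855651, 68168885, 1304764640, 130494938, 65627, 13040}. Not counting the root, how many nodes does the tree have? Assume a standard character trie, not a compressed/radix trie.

39

Insert word by word; a character creates a node only if that edge doesn't already exist:
  "1304355" → 7 new (1, 3, 0, 4, 3, 5, 5)
  "13042" → prefix "1304" already present; 1 new (2)
  "13045855651" → prefix "1304" already present; 7 new (5, 8, 5, 5, 6, 5, 1)
  "68168885" → 8 new (6, 8, 1, 6, 8, 8, 8, 5)
  "1304764640" → prefix "1304" already present; 6 new (7, 6, 4, 6, 4, 0)
  "130494938" → prefix "1304" already present; 5 new (9, 4, 9, 3, 8)
  "65627" → prefix "6" already present; 4 new (5, 6, 2, 7)
  "13040" → prefix "1304" already present; 1 new (0)
Total nodes = 7 + 1 + 7 + 8 + 6 + 5 + 4 + 1 = 39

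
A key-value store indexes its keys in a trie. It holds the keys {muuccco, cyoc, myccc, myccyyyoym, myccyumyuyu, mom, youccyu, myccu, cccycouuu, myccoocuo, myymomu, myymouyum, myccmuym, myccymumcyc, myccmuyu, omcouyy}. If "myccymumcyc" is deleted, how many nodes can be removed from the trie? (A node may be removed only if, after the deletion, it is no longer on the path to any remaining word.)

6

Walk "myccymumcyc" from the leaf back toward the root, removing each node that no remaining word uses.
The suffix "mumcyc" (6 nodes) is used only by "myccymumcyc"; the node for "myccy" still has the child "y", so pruning stops there.
Nodes removed: 6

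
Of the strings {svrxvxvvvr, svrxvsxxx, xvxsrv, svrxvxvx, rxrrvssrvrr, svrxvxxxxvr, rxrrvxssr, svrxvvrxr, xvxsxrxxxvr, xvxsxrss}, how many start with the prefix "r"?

2

Traverse to the node for "r", then collect every word in that subtree.
Matches: "rxrrvssrvrr", "rxrrvxssr"
Count: 2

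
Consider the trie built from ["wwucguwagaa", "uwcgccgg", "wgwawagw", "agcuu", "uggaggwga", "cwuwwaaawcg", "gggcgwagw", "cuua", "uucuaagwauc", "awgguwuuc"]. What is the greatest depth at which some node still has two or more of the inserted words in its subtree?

1

The deepest shared node is where two words last agree before diverging.
e.g. "agcuu" and "awgguwuuc" share the prefix "a" of length 1; no pair shares a longer one.
Longest shared-prefix length: 1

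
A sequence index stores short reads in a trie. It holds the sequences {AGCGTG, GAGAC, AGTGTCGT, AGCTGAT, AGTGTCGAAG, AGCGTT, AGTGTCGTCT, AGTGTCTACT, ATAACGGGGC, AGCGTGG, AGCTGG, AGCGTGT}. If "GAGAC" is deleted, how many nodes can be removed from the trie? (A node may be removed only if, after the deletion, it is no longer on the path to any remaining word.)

Walk "GAGAC" from the leaf back toward the root, removing each node that no remaining word uses.
No other word shares any prefix with "GAGAC", so all 5 of its nodes go.
Nodes removed: 5

5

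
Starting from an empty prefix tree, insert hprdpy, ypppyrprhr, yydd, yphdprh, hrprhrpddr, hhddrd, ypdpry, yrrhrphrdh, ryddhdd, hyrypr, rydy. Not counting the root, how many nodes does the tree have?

For each word, the new-node count is its length minus the longest prefix already in the trie:
  "hprdpy" → 6 new (h, p, r, d, p, y)
  "ypppyrprhr" → 10 new (y, p, p, p, y, r, p, r, h, r)
  "yydd" → prefix "y" already present; 3 new (y, d, d)
  "yphdprh" → prefix "yp" already present; 5 new (h, d, p, r, h)
  "hrprhrpddr" → prefix "h" already present; 9 new (r, p, r, h, r, p, d, d, r)
  "hhddrd" → prefix "h" already present; 5 new (h, d, d, r, d)
  "ypdpry" → prefix "yp" already present; 4 new (d, p, r, y)
  "yrrhrphrdh" → prefix "y" already present; 9 new (r, r, h, r, p, h, r, d, h)
  "ryddhdd" → 7 new (r, y, d, d, h, d, d)
  "hyrypr" → prefix "h" already present; 5 new (y, r, y, p, r)
  "rydy" → prefix "ryd" already present; 1 new (y)
Total nodes = 6 + 10 + 3 + 5 + 9 + 5 + 4 + 9 + 7 + 5 + 1 = 64

64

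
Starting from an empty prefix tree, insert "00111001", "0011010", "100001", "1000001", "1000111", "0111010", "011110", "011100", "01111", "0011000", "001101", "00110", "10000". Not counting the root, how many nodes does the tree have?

33

Trace insertions, counting only characters that open a new branch:
  "00111001" → 8 new (0, 0, 1, 1, 1, 0, 0, 1)
  "0011010" → prefix "0011" already present; 3 new (0, 1, 0)
  "100001" → 6 new (1, 0, 0, 0, 0, 1)
  "1000001" → prefix "10000" already present; 2 new (0, 1)
  "1000111" → prefix "1000" already present; 3 new (1, 1, 1)
  "0111010" → prefix "0" already present; 6 new (1, 1, 1, 0, 1, 0)
  "011110" → prefix "0111" already present; 2 new (1, 0)
  "011100" → prefix "01110" already present; 1 new (0)
  "01111" → prefix "01111" already present; 0 new (none)
  "0011000" → prefix "00110" already present; 2 new (0, 0)
  "001101" → prefix "001101" already present; 0 new (none)
  "00110" → prefix "00110" already present; 0 new (none)
  "10000" → prefix "10000" already present; 0 new (none)
Total nodes = 8 + 3 + 6 + 2 + 3 + 6 + 2 + 1 + 0 + 2 + 0 + 0 + 0 = 33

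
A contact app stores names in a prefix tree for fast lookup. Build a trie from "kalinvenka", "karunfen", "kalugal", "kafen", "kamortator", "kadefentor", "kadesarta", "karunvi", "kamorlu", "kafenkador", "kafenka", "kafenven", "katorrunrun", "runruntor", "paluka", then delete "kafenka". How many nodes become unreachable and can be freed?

Walk "kafenka" from the leaf back toward the root, removing each node that no remaining word uses.
Every node on "kafenka" is still needed (e.g. by "kafenkador"), so nothing is freed.
Nodes removed: 0

0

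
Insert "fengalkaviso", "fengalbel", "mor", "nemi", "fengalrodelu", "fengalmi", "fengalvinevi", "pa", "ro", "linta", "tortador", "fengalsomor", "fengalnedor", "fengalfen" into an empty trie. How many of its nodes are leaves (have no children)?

Leaves are exactly the stored words that no other stored word extends.
Those words: "fengalbel", "fengalfen", "fengalkaviso", "fengalmi", "fengalnedor", "fengalrodelu", "fengalsomor", "fengalvinevi", "linta", "mor", "nemi", "pa", "ro", "tortador"
Leaf count: 14

14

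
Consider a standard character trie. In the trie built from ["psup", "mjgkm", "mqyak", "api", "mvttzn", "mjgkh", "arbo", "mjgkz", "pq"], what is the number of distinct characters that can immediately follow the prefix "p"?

Follow the path "p" to its node, then look at its outgoing edges.
Characters that immediately follow "p" among the stored strings: {q, s}.
That node has 2 child edges.

2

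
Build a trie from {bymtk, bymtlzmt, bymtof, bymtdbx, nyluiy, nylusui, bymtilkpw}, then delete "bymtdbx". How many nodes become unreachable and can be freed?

A node on "bymtdbx"'s path can go only if nothing else ends at it or branches off below it.
The suffix "dbx" (3 nodes) is used only by "bymtdbx"; the node for "bymt" still has the child "k", so pruning stops there.
Nodes removed: 3

3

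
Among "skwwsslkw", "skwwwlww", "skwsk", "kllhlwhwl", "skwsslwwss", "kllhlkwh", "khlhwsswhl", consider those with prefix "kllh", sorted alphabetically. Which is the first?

kllhlkwh

Filter for "kllh…" and sort: "kllhlkwh", "kllhlwhwl"
Position 1: kllhlkwh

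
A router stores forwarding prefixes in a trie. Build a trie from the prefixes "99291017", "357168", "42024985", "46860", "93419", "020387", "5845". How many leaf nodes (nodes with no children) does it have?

A leaf is a node with no children — equivalently, the end of a word that is not a proper prefix of any other stored word.
Those words: "020387", "357168", "42024985", "46860", "5845", "93419", "99291017"
Leaf count: 7

7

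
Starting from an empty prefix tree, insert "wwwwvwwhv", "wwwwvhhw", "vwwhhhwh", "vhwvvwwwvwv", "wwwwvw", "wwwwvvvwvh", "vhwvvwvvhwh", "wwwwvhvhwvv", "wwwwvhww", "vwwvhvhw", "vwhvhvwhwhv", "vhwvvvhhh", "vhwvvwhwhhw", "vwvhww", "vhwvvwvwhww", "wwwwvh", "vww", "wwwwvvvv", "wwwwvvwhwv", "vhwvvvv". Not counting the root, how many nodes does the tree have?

Trace insertions, counting only characters that open a new branch:
  "wwwwvwwhv" → 9 new (w, w, w, w, v, w, w, h, v)
  "wwwwvhhw" → prefix "wwwwv" already present; 3 new (h, h, w)
  "vwwhhhwh" → 8 new (v, w, w, h, h, h, w, h)
  "vhwvvwwwvwv" → prefix "v" already present; 10 new (h, w, v, v, w, w, w, v, w, v)
  "wwwwvw" → prefix "wwwwvw" already present; 0 new (none)
  "wwwwvvvwvh" → prefix "wwwwv" already present; 5 new (v, v, w, v, h)
  "vhwvvwvvhwh" → prefix "vhwvvw" already present; 5 new (v, v, h, w, h)
  "wwwwvhvhwvv" → prefix "wwwwvh" already present; 5 new (v, h, w, v, v)
  "wwwwvhww" → prefix "wwwwvh" already present; 2 new (w, w)
  "vwwvhvhw" → prefix "vww" already present; 5 new (v, h, v, h, w)
  "vwhvhvwhwhv" → prefix "vw" already present; 9 new (h, v, h, v, w, h, w, h, v)
  "vhwvvvhhh" → prefix "vhwvv" already present; 4 new (v, h, h, h)
  "vhwvvwhwhhw" → prefix "vhwvvw" already present; 5 new (h, w, h, h, w)
  "vwvhww" → prefix "vw" already present; 4 new (v, h, w, w)
  "vhwvvwvwhww" → prefix "vhwvvwv" already present; 4 new (w, h, w, w)
  "wwwwvh" → prefix "wwwwvh" already present; 0 new (none)
  "vww" → prefix "vww" already present; 0 new (none)
  "wwwwvvvv" → prefix "wwwwvvv" already present; 1 new (v)
  "wwwwvvwhwv" → prefix "wwwwvv" already present; 4 new (w, h, w, v)
  "vhwvvvv" → prefix "vhwvvv" already present; 1 new (v)
Total nodes = 9 + 3 + 8 + 10 + 0 + 5 + 5 + 5 + 2 + 5 + 9 + 4 + 5 + 4 + 4 + 0 + 0 + 1 + 4 + 1 = 84

84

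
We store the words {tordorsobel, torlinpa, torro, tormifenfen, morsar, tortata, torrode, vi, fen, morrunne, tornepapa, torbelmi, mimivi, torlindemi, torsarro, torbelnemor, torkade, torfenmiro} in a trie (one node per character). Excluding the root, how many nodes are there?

For each word, the new-node count is its length minus the longest prefix already in the trie:
  "tordorsobel" → 11 new (t, o, r, d, o, r, s, o, b, e, l)
  "torlinpa" → prefix "tor" already present; 5 new (l, i, n, p, a)
  "torro" → prefix "tor" already present; 2 new (r, o)
  "tormifenfen" → prefix "tor" already present; 8 new (m, i, f, e, n, f, e, n)
  "morsar" → 6 new (m, o, r, s, a, r)
  "tortata" → prefix "tor" already present; 4 new (t, a, t, a)
  "torrode" → prefix "torro" already present; 2 new (d, e)
  "vi" → 2 new (v, i)
  "fen" → 3 new (f, e, n)
  "morrunne" → prefix "mor" already present; 5 new (r, u, n, n, e)
  "tornepapa" → prefix "tor" already present; 6 new (n, e, p, a, p, a)
  "torbelmi" → prefix "tor" already present; 5 new (b, e, l, m, i)
  "mimivi" → prefix "m" already present; 5 new (i, m, i, v, i)
  "torlindemi" → prefix "torlin" already present; 4 new (d, e, m, i)
  "torsarro" → prefix "tor" already present; 5 new (s, a, r, r, o)
  "torbelnemor" → prefix "torbel" already present; 5 new (n, e, m, o, r)
  "torkade" → prefix "tor" already present; 4 new (k, a, d, e)
  "torfenmiro" → prefix "tor" already present; 7 new (f, e, n, m, i, r, o)
Total nodes = 11 + 5 + 2 + 8 + 6 + 4 + 2 + 2 + 3 + 5 + 6 + 5 + 5 + 4 + 5 + 5 + 4 + 7 = 89

89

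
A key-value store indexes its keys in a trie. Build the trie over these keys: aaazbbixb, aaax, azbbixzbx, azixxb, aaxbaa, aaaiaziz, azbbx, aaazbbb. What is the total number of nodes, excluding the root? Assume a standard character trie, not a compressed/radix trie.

33

Insert word by word; a character creates a node only if that edge doesn't already exist:
  "aaazbbixb" → 9 new (a, a, a, z, b, b, i, x, b)
  "aaax" → prefix "aaa" already present; 1 new (x)
  "azbbixzbx" → prefix "a" already present; 8 new (z, b, b, i, x, z, b, x)
  "azixxb" → prefix "az" already present; 4 new (i, x, x, b)
  "aaxbaa" → prefix "aa" already present; 4 new (x, b, a, a)
  "aaaiaziz" → prefix "aaa" already present; 5 new (i, a, z, i, z)
  "azbbx" → prefix "azbb" already present; 1 new (x)
  "aaazbbb" → prefix "aaazbb" already present; 1 new (b)
Total nodes = 9 + 1 + 8 + 4 + 4 + 5 + 1 + 1 = 33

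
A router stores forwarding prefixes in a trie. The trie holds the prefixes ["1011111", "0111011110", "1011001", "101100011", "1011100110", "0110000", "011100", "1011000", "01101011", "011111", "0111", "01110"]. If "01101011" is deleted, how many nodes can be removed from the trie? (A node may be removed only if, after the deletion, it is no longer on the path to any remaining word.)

4

Walk "01101011" from the leaf back toward the root, removing each node that no remaining word uses.
The suffix "1011" (4 nodes) is used only by "01101011"; the node for "0110" still has the child "0", so pruning stops there.
Nodes removed: 4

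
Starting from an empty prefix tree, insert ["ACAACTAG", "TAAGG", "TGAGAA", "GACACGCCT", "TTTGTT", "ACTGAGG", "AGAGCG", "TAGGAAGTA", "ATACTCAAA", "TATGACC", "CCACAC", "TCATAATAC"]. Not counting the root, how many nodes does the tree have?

For each word, the new-node count is its length minus the longest prefix already in the trie:
  "ACAACTAG" → 8 new (A, C, A, A, C, T, A, G)
  "TAAGG" → 5 new (T, A, A, G, G)
  "TGAGAA" → prefix "T" already present; 5 new (G, A, G, A, A)
  "GACACGCCT" → 9 new (G, A, C, A, C, G, C, C, T)
  "TTTGTT" → prefix "T" already present; 5 new (T, T, G, T, T)
  "ACTGAGG" → prefix "AC" already present; 5 new (T, G, A, G, G)
  "AGAGCG" → prefix "A" already present; 5 new (G, A, G, C, G)
  "TAGGAAGTA" → prefix "TA" already present; 7 new (G, G, A, A, G, T, A)
  "ATACTCAAA" → prefix "A" already present; 8 new (T, A, C, T, C, A, A, A)
  "TATGACC" → prefix "TA" already present; 5 new (T, G, A, C, C)
  "CCACAC" → 6 new (C, C, A, C, A, C)
  "TCATAATAC" → prefix "T" already present; 8 new (C, A, T, A, A, T, A, C)
Total nodes = 8 + 5 + 5 + 9 + 5 + 5 + 5 + 7 + 8 + 5 + 6 + 8 = 76

76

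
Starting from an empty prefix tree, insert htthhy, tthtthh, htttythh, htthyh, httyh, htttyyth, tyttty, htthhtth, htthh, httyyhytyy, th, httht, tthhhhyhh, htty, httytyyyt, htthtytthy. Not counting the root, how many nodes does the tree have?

For each word, the new-node count is its length minus the longest prefix already in the trie:
  "htthhy" → 6 new (h, t, t, h, h, y)
  "tthtthh" → 7 new (t, t, h, t, t, h, h)
  "htttythh" → prefix "htt" already present; 5 new (t, y, t, h, h)
  "htthyh" → prefix "htth" already present; 2 new (y, h)
  "httyh" → prefix "htt" already present; 2 new (y, h)
  "htttyyth" → prefix "httty" already present; 3 new (y, t, h)
  "tyttty" → prefix "t" already present; 5 new (y, t, t, t, y)
  "htthhtth" → prefix "htthh" already present; 3 new (t, t, h)
  "htthh" → prefix "htthh" already present; 0 new (none)
  "httyyhytyy" → prefix "htty" already present; 6 new (y, h, y, t, y, y)
  "th" → prefix "t" already present; 1 new (h)
  "httht" → prefix "htth" already present; 1 new (t)
  "tthhhhyhh" → prefix "tth" already present; 6 new (h, h, h, y, h, h)
  "htty" → prefix "htty" already present; 0 new (none)
  "httytyyyt" → prefix "htty" already present; 5 new (t, y, y, y, t)
  "htthtytthy" → prefix "httht" already present; 5 new (y, t, t, h, y)
Total nodes = 6 + 7 + 5 + 2 + 2 + 3 + 5 + 3 + 0 + 6 + 1 + 1 + 6 + 0 + 5 + 5 = 57

57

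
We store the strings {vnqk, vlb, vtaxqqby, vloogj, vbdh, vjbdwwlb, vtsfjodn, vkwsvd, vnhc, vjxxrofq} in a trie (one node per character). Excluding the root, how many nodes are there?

For each word, the new-node count is its length minus the longest prefix already in the trie:
  "vnqk" → 4 new (v, n, q, k)
  "vlb" → prefix "v" already present; 2 new (l, b)
  "vtaxqqby" → prefix "v" already present; 7 new (t, a, x, q, q, b, y)
  "vloogj" → prefix "vl" already present; 4 new (o, o, g, j)
  "vbdh" → prefix "v" already present; 3 new (b, d, h)
  "vjbdwwlb" → prefix "v" already present; 7 new (j, b, d, w, w, l, b)
  "vtsfjodn" → prefix "vt" already present; 6 new (s, f, j, o, d, n)
  "vkwsvd" → prefix "v" already present; 5 new (k, w, s, v, d)
  "vnhc" → prefix "vn" already present; 2 new (h, c)
  "vjxxrofq" → prefix "vj" already present; 6 new (x, x, r, o, f, q)
Total nodes = 4 + 2 + 7 + 4 + 3 + 7 + 6 + 5 + 2 + 6 = 46

46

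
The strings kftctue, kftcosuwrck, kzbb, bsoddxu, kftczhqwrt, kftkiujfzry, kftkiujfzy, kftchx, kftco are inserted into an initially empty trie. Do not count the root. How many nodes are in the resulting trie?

For each word, the new-node count is its length minus the longest prefix already in the trie:
  "kftctue" → 7 new (k, f, t, c, t, u, e)
  "kftcosuwrck" → prefix "kftc" already present; 7 new (o, s, u, w, r, c, k)
  "kzbb" → prefix "k" already present; 3 new (z, b, b)
  "bsoddxu" → 7 new (b, s, o, d, d, x, u)
  "kftczhqwrt" → prefix "kftc" already present; 6 new (z, h, q, w, r, t)
  "kftkiujfzry" → prefix "kft" already present; 8 new (k, i, u, j, f, z, r, y)
  "kftkiujfzy" → prefix "kftkiujfz" already present; 1 new (y)
  "kftchx" → prefix "kftc" already present; 2 new (h, x)
  "kftco" → prefix "kftco" already present; 0 new (none)
Total nodes = 7 + 7 + 3 + 7 + 6 + 8 + 1 + 2 + 0 = 41

41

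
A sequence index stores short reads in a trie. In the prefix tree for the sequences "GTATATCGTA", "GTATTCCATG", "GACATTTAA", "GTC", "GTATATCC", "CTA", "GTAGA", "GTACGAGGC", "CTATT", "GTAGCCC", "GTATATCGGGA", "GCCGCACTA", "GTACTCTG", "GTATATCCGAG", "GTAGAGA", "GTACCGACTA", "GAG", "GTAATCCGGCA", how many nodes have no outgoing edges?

Leaves are exactly the stored words that no other stored word extends.
Those words: "CTATT", "GACATTTAA", "GAG", "GCCGCACTA", "GTAATCCGGCA", "GTACCGACTA", "GTACGAGGC", "GTACTCTG", "GTAGAGA", "GTAGCCC", "GTATATCCGAG", "GTATATCGGGA", "GTATATCGTA", "GTATTCCATG", "GTC"
Leaf count: 15

15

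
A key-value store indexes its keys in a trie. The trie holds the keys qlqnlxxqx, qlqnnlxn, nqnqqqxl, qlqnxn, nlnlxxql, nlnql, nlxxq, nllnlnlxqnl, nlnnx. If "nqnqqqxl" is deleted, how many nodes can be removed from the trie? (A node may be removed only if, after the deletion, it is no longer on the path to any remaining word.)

A node on "nqnqqqxl"'s path can go only if nothing else ends at it or branches off below it.
The suffix "qnqqqxl" (7 nodes) is used only by "nqnqqqxl"; the node for "n" still has the child "l", so pruning stops there.
Nodes removed: 7

7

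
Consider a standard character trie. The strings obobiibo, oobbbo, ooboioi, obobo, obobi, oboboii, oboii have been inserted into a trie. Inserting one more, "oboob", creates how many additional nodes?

2

Walking "oboob" from the root, the first 3 characters ("obo") follow existing edges; "o" is the first miss.
So 5 − 3 = 2 new nodes.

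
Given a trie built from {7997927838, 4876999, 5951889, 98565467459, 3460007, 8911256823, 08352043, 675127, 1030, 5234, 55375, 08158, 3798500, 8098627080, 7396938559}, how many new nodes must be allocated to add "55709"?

3

The longest prefix of "55709" already in the trie is "55" (length 2).
So 5 − 2 = 3 new nodes.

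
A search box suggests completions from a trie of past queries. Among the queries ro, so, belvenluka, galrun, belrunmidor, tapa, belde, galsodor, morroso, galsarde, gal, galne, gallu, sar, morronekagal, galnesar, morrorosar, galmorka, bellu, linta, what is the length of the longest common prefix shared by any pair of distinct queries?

The deepest shared node is where two words last agree before diverging.
"galne" and "galnesar" agree on "galne" (5 characters) before diverging; nothing deeper is shared.
Longest shared-prefix length: 5

5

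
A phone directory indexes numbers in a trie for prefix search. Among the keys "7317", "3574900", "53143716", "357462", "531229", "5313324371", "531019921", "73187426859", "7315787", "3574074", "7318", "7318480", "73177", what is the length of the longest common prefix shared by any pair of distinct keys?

4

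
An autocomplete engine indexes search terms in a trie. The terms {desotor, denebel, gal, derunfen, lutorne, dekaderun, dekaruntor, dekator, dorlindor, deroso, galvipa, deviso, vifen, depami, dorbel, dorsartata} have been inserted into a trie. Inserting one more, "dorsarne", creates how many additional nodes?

2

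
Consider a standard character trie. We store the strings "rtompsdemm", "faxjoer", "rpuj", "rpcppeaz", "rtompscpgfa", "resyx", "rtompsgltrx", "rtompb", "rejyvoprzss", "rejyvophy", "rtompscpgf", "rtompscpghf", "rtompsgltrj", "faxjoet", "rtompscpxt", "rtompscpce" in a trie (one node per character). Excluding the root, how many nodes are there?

Count nodes per top-level branch (shared prefixes stored once):
  'f'-branch (faxjoer, faxjoet): 8 nodes
  'r'-branch (rejyvophy, rejyvoprzss, resyx, rpcppeaz, rpuj, rtompb, rtompscpce, rtompscpgf, rtompscpgfa, rtompscpghf, rtompscpxt, rtompsdemm, rtompsgltrj, rtompsgltrx): 52 nodes
Sum: 60

60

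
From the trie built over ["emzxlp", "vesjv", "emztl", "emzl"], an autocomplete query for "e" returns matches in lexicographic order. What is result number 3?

DFS of the "e" subtree visits, in order: "emzl", "emztl", "emzxlp"
Position 3: emzxlp

emzxlp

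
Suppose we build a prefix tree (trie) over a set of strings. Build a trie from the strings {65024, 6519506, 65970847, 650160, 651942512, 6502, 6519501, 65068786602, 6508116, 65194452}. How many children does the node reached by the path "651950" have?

2

The children of the "651950" node are the distinct next characters among strings starting with "651950".
Characters that immediately follow "651950" among the stored strings: {1, 6}.
That node has 2 child edges.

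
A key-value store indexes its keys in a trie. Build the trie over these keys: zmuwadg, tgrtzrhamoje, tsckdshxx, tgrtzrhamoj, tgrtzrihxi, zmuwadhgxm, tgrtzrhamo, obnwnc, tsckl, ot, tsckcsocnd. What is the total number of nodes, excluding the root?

49

For each word, the new-node count is its length minus the longest prefix already in the trie:
  "zmuwadg" → 7 new (z, m, u, w, a, d, g)
  "tgrtzrhamoje" → 12 new (t, g, r, t, z, r, h, a, m, o, j, e)
  "tsckdshxx" → prefix "t" already present; 8 new (s, c, k, d, s, h, x, x)
  "tgrtzrhamoj" → prefix "tgrtzrhamoj" already present; 0 new (none)
  "tgrtzrihxi" → prefix "tgrtzr" already present; 4 new (i, h, x, i)
  "zmuwadhgxm" → prefix "zmuwad" already present; 4 new (h, g, x, m)
  "tgrtzrhamo" → prefix "tgrtzrhamo" already present; 0 new (none)
  "obnwnc" → 6 new (o, b, n, w, n, c)
  "tsckl" → prefix "tsck" already present; 1 new (l)
  "ot" → prefix "o" already present; 1 new (t)
  "tsckcsocnd" → prefix "tsck" already present; 6 new (c, s, o, c, n, d)
Total nodes = 7 + 12 + 8 + 0 + 4 + 4 + 0 + 6 + 1 + 1 + 6 = 49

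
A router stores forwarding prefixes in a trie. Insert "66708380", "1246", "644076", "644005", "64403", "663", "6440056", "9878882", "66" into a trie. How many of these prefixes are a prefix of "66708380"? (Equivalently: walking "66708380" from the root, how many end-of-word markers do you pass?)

Check each prefix of "66708380" against the stored set — each match is an end-marker on the path.
Prefixes of the query that are stored words: "66", "66708380"
Count: 2

2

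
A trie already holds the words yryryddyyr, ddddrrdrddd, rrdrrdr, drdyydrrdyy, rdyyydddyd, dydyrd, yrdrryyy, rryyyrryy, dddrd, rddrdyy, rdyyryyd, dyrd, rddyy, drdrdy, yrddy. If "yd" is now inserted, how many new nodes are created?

The longest prefix of "yd" already in the trie is "y" (length 1).
Each of the 1 remaining characters creates one node.

1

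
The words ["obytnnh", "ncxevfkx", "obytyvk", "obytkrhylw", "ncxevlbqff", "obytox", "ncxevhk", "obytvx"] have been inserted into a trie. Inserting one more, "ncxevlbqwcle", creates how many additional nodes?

Walking "ncxevlbqwcle" from the root, the first 8 characters ("ncxevlbq") follow existing edges; "w" is the first miss.
Each of the 4 remaining characters creates one node.

4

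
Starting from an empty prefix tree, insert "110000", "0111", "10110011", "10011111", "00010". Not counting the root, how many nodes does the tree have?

27

Count nodes per top-level branch (shared prefixes stored once):
  '0'-branch (00010, 0111): 8 nodes
  '1'-branch (10011111, 10110011, 110000): 19 nodes
Sum: 27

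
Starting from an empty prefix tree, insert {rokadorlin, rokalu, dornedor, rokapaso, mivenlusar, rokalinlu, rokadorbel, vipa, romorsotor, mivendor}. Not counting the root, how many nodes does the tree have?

56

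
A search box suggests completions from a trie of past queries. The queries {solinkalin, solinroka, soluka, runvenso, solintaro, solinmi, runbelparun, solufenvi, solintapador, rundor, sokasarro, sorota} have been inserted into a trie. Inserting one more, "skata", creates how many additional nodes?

4

Walking "skata" from the root, the first 1 characters ("s") follow existing edges; "k" is the first miss.
Each of the 4 remaining characters creates one node.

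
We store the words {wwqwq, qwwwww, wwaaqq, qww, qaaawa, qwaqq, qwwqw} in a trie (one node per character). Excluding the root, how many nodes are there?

Trace insertions, counting only characters that open a new branch:
  "wwqwq" → 5 new (w, w, q, w, q)
  "qwwwww" → 6 new (q, w, w, w, w, w)
  "wwaaqq" → prefix "ww" already present; 4 new (a, a, q, q)
  "qww" → prefix "qww" already present; 0 new (none)
  "qaaawa" → prefix "q" already present; 5 new (a, a, a, w, a)
  "qwaqq" → prefix "qw" already present; 3 new (a, q, q)
  "qwwqw" → prefix "qww" already present; 2 new (q, w)
Total nodes = 5 + 6 + 4 + 0 + 5 + 3 + 2 = 25

25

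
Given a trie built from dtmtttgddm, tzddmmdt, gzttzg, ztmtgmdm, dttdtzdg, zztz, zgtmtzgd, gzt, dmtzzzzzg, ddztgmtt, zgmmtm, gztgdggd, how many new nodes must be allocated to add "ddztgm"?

"ddztgm" is already a full path in the trie; only an end-marker is added.
No new nodes are needed: 0.

0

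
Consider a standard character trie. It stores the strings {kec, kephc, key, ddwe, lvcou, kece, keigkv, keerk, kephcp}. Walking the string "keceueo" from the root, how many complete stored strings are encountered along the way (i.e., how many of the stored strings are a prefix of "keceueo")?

2

Traverse "keceueo" character by character; count nodes along the way that are marked as word ends.
Prefixes of the query that are stored words: "kec", "kece"
Count: 2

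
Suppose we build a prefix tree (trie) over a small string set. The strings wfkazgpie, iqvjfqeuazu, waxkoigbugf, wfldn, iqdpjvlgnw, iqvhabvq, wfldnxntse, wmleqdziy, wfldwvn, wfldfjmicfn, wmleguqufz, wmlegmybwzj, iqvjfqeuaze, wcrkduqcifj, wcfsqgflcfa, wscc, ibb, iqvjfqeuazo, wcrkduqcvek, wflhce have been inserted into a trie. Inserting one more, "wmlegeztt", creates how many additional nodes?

4

Walking "wmlegeztt" from the root, the first 5 characters ("wmleg") follow existing edges; "e" is the first miss.
New nodes needed: |"wmlegeztt"| − 5 = 9 − 5 = 4.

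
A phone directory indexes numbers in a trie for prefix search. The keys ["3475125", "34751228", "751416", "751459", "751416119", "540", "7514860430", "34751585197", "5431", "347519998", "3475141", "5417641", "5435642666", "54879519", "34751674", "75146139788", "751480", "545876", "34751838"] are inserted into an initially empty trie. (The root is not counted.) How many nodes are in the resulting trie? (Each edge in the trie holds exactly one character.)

79

Trace insertions, counting only characters that open a new branch:
  "3475125" → 7 new (3, 4, 7, 5, 1, 2, 5)
  "34751228" → prefix "347512" already present; 2 new (2, 8)
  "751416" → 6 new (7, 5, 1, 4, 1, 6)
  "751459" → prefix "7514" already present; 2 new (5, 9)
  "751416119" → prefix "751416" already present; 3 new (1, 1, 9)
  "540" → 3 new (5, 4, 0)
  "7514860430" → prefix "7514" already present; 6 new (8, 6, 0, 4, 3, 0)
  "34751585197" → prefix "34751" already present; 6 new (5, 8, 5, 1, 9, 7)
  "5431" → prefix "54" already present; 2 new (3, 1)
  "347519998" → prefix "34751" already present; 4 new (9, 9, 9, 8)
  "3475141" → prefix "34751" already present; 2 new (4, 1)
  "5417641" → prefix "54" already present; 5 new (1, 7, 6, 4, 1)
  "5435642666" → prefix "543" already present; 7 new (5, 6, 4, 2, 6, 6, 6)
  "54879519" → prefix "54" already present; 6 new (8, 7, 9, 5, 1, 9)
  "34751674" → prefix "34751" already present; 3 new (6, 7, 4)
  "75146139788" → prefix "7514" already present; 7 new (6, 1, 3, 9, 7, 8, 8)
  "751480" → prefix "75148" already present; 1 new (0)
  "545876" → prefix "54" already present; 4 new (5, 8, 7, 6)
  "34751838" → prefix "34751" already present; 3 new (8, 3, 8)
Total nodes = 7 + 2 + 6 + 2 + 3 + 3 + 6 + 6 + 2 + 4 + 2 + 5 + 7 + 6 + 3 + 7 + 1 + 4 + 3 = 79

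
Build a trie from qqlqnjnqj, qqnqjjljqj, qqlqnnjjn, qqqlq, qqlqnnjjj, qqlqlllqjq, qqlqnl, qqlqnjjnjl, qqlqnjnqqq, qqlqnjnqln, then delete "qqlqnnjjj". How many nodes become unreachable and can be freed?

1

A node on "qqlqnnjjj"'s path can go only if nothing else ends at it or branches off below it.
The suffix "j" (1 node) is used only by "qqlqnnjjj"; the node for "qqlqnnjj" still has the child "n", so pruning stops there.
Nodes removed: 1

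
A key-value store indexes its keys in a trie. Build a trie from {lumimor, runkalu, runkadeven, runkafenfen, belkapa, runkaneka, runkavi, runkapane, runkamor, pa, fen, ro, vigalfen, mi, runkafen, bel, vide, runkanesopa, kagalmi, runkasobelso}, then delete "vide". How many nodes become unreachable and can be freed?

After clearing the end-marker at "vide", prune upward until reaching a node still needed by another word.
The suffix "de" (2 nodes) is used only by "vide"; the node for "vi" still has the child "g", so pruning stops there.
Nodes removed: 2

2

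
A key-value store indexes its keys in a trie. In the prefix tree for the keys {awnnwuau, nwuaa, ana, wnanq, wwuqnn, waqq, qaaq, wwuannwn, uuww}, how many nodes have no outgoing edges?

A leaf is a node with no children — equivalently, the end of a word that is not a proper prefix of any other stored word.
Those words: "ana", "awnnwuau", "nwuaa", "qaaq", "uuww", "waqq", "wnanq", "wwuannwn", "wwuqnn"
Leaf count: 9

9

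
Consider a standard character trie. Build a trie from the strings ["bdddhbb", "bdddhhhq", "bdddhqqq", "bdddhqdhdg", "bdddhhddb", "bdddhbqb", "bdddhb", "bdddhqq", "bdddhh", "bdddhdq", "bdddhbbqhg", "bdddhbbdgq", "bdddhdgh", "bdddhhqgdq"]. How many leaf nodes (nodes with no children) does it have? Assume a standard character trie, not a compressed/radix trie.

10

Leaves are exactly the stored words that no other stored word extends.
Those words: "bdddhbbdgq", "bdddhbbqhg", "bdddhbqb", "bdddhdgh", "bdddhdq", "bdddhhddb", "bdddhhhq", "bdddhhqgdq", "bdddhqdhdg", "bdddhqqq"
Leaf count: 10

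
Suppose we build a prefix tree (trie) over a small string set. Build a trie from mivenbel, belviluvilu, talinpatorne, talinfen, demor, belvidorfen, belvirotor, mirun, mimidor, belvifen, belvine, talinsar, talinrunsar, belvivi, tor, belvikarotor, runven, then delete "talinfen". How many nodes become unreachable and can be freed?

A node on "talinfen"'s path can go only if nothing else ends at it or branches off below it.
The suffix "fen" (3 nodes) is used only by "talinfen"; the node for "talin" still has the child "p", so pruning stops there.
Nodes removed: 3

3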